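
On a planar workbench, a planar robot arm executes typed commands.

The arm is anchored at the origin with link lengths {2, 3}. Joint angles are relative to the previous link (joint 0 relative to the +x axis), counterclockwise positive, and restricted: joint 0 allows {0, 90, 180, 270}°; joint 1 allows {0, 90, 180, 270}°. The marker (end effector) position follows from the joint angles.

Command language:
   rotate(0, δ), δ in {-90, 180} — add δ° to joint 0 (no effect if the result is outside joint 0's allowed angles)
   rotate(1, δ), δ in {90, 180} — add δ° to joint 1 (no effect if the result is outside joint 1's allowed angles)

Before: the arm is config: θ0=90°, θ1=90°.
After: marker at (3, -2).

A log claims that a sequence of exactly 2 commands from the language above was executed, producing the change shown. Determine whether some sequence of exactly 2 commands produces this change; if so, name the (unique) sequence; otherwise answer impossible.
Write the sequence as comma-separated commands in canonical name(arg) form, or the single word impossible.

rotate(0, -90), rotate(0, -90)

begin: config: θ0=90°, θ1=90°
1. rotate(0, -90) → config: θ0=0°, θ1=90°
2. rotate(0, -90) → config: θ0=270°, θ1=90°
no other 2-command option fits: unique.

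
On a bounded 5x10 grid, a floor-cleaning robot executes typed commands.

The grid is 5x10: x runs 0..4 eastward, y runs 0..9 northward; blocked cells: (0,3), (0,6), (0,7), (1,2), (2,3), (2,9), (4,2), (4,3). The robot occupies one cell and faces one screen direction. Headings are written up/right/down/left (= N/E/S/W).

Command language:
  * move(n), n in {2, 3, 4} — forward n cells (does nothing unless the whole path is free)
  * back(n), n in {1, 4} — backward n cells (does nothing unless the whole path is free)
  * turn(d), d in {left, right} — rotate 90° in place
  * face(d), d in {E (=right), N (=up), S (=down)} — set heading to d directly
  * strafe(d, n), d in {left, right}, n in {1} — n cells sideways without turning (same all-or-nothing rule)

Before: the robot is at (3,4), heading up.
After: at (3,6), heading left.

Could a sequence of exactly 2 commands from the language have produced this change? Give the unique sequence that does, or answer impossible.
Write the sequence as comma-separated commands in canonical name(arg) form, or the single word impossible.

key: order matters: swapping move(2) and turn(left) lands elsewhere
from: at (3,4), heading up
step 1 (move(2)): at (3,6), heading up
step 2 (turn(left)): at (3,6), heading left
all 144 alternatives checked — unique.

move(2), turn(left)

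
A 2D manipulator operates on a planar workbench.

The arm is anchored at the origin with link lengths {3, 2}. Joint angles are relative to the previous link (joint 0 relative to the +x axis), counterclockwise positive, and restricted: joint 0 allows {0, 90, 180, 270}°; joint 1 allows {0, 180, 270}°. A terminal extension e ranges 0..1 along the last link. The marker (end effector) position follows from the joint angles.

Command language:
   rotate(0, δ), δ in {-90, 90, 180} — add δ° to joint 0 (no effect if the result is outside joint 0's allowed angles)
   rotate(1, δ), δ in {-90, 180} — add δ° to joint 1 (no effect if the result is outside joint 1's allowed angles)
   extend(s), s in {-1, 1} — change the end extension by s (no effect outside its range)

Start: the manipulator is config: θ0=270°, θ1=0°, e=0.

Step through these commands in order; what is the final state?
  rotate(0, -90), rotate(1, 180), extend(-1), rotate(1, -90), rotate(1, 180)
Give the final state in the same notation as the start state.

begin: config: θ0=270°, θ1=0°, e=0
t=1 rotate(0, -90) ⇒ config: θ0=180°, θ1=0°, e=0
t=2 rotate(1, 180) ⇒ config: θ0=180°, θ1=180°, e=0
t=3 extend(-1) ⇒ config: θ0=180°, θ1=180°, e=0
t=4 rotate(1, -90) ⇒ config: θ0=180°, θ1=180°, e=0
t=5 rotate(1, 180) ⇒ config: θ0=180°, θ1=0°, e=0

config: θ0=180°, θ1=0°, e=0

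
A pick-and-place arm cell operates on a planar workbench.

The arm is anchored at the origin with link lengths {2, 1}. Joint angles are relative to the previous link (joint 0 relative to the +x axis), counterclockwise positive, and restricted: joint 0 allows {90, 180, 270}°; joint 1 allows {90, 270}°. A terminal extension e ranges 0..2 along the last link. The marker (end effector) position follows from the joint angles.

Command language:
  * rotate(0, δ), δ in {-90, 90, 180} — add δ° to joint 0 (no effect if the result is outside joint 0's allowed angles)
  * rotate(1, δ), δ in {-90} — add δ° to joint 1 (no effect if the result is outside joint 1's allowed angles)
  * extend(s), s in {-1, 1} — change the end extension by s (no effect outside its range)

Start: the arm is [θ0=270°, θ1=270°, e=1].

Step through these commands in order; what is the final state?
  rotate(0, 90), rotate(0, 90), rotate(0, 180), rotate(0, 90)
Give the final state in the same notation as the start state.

start: [θ0=270°, θ1=270°, e=1]
step 1 (rotate(0, 90)): [θ0=270°, θ1=270°, e=1]
step 2 (rotate(0, 90)): [θ0=270°, θ1=270°, e=1]
step 3 (rotate(0, 180)): [θ0=90°, θ1=270°, e=1]
step 4 (rotate(0, 90)): [θ0=180°, θ1=270°, e=1]

[θ0=180°, θ1=270°, e=1]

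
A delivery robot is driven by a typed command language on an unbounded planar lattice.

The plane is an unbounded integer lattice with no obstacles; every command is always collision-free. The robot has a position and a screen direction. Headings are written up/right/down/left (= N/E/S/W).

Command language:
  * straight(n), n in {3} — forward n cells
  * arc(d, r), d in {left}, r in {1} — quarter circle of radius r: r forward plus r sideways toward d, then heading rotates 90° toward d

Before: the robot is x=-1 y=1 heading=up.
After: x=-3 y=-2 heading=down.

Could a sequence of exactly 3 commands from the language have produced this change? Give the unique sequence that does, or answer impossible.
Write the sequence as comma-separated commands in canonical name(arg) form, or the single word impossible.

arc(left, 1), arc(left, 1), straight(3)

key: position moved to (-3,-2) AND the heading swung to S — translation plus rotation needed
start: x=-1 y=1 heading=up
step 1 (arc(left, 1)): x=-2 y=2 heading=left
step 2 (arc(left, 1)): x=-3 y=1 heading=down
step 3 (straight(3)): x=-3 y=-2 heading=down
no rival 3-sequence matches.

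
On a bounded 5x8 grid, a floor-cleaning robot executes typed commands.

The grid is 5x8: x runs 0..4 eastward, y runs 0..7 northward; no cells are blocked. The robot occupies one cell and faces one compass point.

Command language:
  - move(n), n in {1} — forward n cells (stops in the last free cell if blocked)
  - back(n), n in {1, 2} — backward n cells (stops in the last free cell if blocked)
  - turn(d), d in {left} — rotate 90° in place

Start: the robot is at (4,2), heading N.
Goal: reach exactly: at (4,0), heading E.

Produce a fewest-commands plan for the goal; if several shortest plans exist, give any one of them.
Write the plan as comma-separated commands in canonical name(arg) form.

t0: at (4,2), heading N
1. back(2) → at (4,0), heading N
2. turn(left) → at (4,0), heading W
3. turn(left) → at (4,0), heading S
4. turn(left) → at (4,0), heading E
nothing shorter than 4 reaches the goal.

back(2), turn(left), turn(left), turn(left)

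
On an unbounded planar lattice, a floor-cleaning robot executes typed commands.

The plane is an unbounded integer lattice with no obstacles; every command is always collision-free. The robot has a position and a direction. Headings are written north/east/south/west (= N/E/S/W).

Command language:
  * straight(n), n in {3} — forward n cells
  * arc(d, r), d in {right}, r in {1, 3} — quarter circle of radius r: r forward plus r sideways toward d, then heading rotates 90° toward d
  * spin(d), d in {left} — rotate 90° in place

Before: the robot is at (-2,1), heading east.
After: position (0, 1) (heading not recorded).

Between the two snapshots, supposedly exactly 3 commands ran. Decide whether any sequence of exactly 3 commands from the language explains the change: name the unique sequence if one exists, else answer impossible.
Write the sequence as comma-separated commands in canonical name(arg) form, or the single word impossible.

key: order matters: swapping spin(left) and arc(right, 1) lands elsewhere
start: at (-2,1), heading east
step 1 (spin(left)): at (-2,1), heading north
step 2 (arc(right, 1)): at (-1,2), heading east
step 3 (arc(right, 1)): at (0,1), heading south
all 64 alternatives checked — unique.

spin(left), arc(right, 1), arc(right, 1)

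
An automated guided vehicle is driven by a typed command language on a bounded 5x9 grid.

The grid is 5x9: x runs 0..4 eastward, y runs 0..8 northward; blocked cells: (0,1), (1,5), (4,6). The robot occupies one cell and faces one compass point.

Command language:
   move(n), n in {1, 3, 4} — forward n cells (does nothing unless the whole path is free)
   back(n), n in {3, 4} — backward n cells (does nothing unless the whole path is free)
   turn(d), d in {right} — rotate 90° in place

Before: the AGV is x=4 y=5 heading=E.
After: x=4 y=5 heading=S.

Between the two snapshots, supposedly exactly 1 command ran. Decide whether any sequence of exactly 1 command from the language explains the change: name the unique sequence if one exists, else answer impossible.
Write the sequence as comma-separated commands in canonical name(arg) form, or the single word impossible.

key: parked at (4,5) the whole time — nothing moves the robot
from: x=4 y=5 heading=E
[1] after turn(right): x=4 y=5 heading=S
all 6 alternatives checked — unique.

turn(right)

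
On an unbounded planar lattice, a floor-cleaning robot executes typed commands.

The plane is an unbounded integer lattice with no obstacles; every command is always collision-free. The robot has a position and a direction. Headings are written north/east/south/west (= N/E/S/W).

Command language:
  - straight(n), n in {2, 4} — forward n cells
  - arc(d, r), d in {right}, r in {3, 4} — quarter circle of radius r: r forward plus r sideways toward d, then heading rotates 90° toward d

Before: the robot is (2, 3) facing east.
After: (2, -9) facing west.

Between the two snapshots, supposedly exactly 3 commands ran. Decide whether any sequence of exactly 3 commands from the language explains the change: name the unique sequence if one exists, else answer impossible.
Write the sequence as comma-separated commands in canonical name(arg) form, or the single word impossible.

key: cell and facing (now W) both changed — the 3 commands mix motion and turning
t0: (2, 3) facing east
[1] after arc(right, 4): (6, -1) facing south
[2] after straight(4): (6, -5) facing south
[3] after arc(right, 4): (2, -9) facing west
all 64 alternatives checked — unique.

arc(right, 4), straight(4), arc(right, 4)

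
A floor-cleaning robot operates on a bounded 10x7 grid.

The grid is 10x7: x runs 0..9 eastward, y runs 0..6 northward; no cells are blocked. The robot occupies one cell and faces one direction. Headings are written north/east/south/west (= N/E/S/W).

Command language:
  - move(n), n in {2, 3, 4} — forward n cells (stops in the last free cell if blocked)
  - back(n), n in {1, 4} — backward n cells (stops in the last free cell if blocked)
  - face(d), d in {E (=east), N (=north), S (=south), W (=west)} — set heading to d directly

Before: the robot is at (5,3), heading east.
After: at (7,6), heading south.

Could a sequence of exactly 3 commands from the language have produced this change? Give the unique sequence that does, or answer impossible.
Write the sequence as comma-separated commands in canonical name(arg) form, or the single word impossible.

key: order matters: swapping move(2) and back(4) lands elsewhere
from: at (5,3), heading east
t=1 move(2) ⇒ at (7,3), heading east
t=2 face(S) ⇒ at (7,3), heading south
t=3 back(4) ⇒ at (7,6), heading south
all 729 alternatives checked — unique.

move(2), face(S), back(4)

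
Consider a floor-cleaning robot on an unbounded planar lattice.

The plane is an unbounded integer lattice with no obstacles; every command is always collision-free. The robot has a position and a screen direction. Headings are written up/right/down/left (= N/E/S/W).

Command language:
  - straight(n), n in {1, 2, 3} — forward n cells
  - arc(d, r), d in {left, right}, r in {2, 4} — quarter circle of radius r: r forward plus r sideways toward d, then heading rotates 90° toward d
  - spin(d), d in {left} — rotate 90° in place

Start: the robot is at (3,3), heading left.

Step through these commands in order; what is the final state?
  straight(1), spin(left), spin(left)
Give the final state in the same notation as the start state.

from: at (3,3), heading left
step 1 (straight(1)): at (2,3), heading left
step 2 (spin(left)): at (2,3), heading down
step 3 (spin(left)): at (2,3), heading right

at (2,3), heading right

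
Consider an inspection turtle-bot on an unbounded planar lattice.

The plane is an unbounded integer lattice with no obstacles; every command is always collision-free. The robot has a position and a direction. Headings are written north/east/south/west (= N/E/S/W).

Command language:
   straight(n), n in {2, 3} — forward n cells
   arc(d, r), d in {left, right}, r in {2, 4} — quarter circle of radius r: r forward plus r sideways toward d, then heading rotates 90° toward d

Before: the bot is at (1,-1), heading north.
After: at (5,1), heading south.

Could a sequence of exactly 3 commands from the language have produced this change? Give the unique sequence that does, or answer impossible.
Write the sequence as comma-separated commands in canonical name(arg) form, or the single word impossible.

straight(2), arc(right, 2), arc(right, 2)

key: cell and facing (now S) both changed — the 3 commands mix motion and turning
start: at (1,-1), heading north
t=1 straight(2) ⇒ at (1,1), heading north
t=2 arc(right, 2) ⇒ at (3,3), heading east
t=3 arc(right, 2) ⇒ at (5,1), heading south
all 216 alternatives checked — unique.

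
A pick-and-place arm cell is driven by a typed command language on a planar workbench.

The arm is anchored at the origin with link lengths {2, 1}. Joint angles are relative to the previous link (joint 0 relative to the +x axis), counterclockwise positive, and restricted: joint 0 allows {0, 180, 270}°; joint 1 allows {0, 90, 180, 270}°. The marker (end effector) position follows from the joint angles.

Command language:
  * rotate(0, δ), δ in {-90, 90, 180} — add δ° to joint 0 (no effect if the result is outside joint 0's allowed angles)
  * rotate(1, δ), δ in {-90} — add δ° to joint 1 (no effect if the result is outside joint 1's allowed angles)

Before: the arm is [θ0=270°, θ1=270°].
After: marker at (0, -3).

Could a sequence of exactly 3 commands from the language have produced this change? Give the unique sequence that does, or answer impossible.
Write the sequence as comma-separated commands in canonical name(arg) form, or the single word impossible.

begin: [θ0=270°, θ1=270°]
t=1 rotate(1, -90) ⇒ [θ0=270°, θ1=180°]
t=2 rotate(1, -90) ⇒ [θ0=270°, θ1=90°]
t=3 rotate(1, -90) ⇒ [θ0=270°, θ1=0°]
all 64 alternatives checked — unique.

rotate(1, -90), rotate(1, -90), rotate(1, -90)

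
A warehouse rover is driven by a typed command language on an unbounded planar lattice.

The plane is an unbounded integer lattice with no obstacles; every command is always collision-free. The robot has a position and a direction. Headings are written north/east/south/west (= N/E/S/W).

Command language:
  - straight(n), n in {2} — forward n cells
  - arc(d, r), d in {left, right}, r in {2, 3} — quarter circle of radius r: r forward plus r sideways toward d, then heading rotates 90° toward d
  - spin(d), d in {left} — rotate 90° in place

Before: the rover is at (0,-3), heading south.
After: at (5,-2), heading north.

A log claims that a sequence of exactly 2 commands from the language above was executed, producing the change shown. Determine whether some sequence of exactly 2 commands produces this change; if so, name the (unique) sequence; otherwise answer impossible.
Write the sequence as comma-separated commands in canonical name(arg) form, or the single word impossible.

arc(left, 2), arc(left, 3)

key: cell and facing (now N) both changed — the 2 commands mix motion and turning
initial: at (0,-3), heading south
[1] after arc(left, 2): at (2,-5), heading east
[2] after arc(left, 3): at (5,-2), heading north
no other 2-command option fits: unique.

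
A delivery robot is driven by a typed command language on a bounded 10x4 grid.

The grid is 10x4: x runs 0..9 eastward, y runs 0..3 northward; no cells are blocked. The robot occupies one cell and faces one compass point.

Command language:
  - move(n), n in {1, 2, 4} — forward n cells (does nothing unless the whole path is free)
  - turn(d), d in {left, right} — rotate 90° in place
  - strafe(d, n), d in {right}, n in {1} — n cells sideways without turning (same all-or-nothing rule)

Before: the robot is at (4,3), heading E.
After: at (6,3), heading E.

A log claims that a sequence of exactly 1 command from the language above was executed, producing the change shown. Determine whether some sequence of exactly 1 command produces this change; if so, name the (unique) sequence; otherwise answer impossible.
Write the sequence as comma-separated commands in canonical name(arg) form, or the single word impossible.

move(2)

key: heading stays E — the single command does not turn
from: at (4,3), heading E
t=1 move(2) ⇒ at (6,3), heading E
uniquely the one of 6 1-step routes that fits.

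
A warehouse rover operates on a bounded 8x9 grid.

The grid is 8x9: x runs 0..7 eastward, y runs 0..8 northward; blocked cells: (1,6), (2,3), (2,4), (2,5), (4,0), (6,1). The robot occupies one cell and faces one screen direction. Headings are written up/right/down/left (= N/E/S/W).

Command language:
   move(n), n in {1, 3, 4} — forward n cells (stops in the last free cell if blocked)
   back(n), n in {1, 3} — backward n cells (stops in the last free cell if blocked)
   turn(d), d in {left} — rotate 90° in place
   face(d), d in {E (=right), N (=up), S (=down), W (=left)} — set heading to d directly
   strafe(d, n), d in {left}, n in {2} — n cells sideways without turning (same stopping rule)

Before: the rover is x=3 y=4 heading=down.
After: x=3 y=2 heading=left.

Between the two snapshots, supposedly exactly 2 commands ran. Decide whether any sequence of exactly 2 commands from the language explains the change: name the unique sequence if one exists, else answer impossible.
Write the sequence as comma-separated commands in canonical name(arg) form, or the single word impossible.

key: cell and facing (now W) both changed — the 2 commands mix motion and turning
from: x=3 y=4 heading=down
t=1 face(W) ⇒ x=3 y=4 heading=left
t=2 strafe(left, 2) ⇒ x=3 y=2 heading=left
uniquely the one of 121 2-step routes that fits.

face(W), strafe(left, 2)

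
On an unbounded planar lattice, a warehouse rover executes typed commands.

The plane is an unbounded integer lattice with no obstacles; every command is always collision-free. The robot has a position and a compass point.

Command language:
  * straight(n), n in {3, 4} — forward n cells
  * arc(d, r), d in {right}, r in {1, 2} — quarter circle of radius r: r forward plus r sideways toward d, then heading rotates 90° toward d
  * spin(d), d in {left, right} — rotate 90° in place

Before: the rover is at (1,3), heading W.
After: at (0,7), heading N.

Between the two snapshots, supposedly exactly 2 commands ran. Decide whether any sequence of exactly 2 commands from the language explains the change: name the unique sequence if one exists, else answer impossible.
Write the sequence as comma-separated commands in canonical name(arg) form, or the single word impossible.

arc(right, 1), straight(3)

key: cell and facing (now N) both changed — the 2 commands mix motion and turning
begin: at (1,3), heading W
[1] after arc(right, 1): at (0,4), heading N
[2] after straight(3): at (0,7), heading N
no other 2-command option fits: unique.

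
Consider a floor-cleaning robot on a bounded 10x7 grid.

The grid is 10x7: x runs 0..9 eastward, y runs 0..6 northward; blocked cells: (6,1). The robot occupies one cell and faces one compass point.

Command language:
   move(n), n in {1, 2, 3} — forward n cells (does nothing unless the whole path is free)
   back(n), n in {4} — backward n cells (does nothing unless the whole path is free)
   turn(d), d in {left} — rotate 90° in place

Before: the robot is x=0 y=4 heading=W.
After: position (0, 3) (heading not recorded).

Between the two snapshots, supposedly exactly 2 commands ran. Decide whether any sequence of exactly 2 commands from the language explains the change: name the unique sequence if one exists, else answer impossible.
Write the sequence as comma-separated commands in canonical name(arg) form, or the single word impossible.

key: order matters: swapping turn(left) and move(1) lands elsewhere
from: x=0 y=4 heading=W
t=1 turn(left) ⇒ x=0 y=4 heading=S
t=2 move(1) ⇒ x=0 y=3 heading=S
no rival 2-sequence matches.

turn(left), move(1)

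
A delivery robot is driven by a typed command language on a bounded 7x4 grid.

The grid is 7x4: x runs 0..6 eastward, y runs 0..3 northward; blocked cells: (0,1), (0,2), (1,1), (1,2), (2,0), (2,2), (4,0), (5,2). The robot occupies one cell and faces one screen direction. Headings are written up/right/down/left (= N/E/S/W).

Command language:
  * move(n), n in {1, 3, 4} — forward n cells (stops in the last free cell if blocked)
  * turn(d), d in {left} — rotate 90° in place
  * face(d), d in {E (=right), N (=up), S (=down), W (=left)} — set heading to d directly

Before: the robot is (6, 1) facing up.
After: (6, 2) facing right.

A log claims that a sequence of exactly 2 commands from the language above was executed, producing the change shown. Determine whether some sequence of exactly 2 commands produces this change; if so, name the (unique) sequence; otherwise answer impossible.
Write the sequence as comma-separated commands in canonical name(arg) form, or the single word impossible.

move(1), face(E)

key: position moved to (6,2) AND the heading swung to E — translation plus rotation needed
start: (6, 1) facing up
t=1 move(1) ⇒ (6, 2) facing up
t=2 face(E) ⇒ (6, 2) facing right
no rival 2-sequence matches.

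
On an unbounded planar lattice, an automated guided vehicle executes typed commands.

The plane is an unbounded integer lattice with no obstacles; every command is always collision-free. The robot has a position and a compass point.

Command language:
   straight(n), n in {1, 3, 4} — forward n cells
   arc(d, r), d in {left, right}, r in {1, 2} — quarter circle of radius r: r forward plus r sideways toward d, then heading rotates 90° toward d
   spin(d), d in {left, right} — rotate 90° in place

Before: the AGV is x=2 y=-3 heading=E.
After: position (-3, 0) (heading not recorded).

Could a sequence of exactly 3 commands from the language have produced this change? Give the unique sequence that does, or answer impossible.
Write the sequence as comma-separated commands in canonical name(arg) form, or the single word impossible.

key: order matters: swapping arc(left, 1) and straight(4) lands elsewhere
initial: x=2 y=-3 heading=E
t=1 arc(left, 1) ⇒ x=3 y=-2 heading=N
t=2 arc(left, 2) ⇒ x=1 y=0 heading=W
t=3 straight(4) ⇒ x=-3 y=0 heading=W
no rival 3-sequence matches.

arc(left, 1), arc(left, 2), straight(4)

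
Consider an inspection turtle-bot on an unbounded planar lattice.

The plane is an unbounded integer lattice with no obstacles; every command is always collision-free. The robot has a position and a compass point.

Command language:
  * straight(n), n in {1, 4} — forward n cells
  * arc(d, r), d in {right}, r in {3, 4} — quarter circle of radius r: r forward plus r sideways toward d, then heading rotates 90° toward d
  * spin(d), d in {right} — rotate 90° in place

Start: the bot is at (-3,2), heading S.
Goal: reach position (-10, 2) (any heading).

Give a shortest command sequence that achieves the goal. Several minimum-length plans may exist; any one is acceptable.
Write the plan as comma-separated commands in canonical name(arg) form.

start: at (-3,2), heading S
1. straight(1) → at (-3,1), heading S
2. arc(right, 3) → at (-6,-2), heading W
3. arc(right, 4) → at (-10,2), heading N
no 2-step plan works, so 3 is optimal.

straight(1), arc(right, 3), arc(right, 4)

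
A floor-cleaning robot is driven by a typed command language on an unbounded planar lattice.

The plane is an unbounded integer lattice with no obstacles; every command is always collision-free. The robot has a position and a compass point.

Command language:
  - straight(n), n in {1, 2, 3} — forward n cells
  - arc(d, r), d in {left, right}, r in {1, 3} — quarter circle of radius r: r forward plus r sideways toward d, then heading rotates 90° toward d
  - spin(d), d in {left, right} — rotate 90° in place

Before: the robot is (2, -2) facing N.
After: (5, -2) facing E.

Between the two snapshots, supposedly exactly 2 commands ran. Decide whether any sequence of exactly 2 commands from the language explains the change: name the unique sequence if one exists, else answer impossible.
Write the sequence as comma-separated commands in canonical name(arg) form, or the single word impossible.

key: cell and facing (now E) both changed — the 2 commands mix motion and turning
from: (2, -2) facing N
1. spin(right) → (2, -2) facing E
2. straight(3) → (5, -2) facing E
no rival 2-sequence matches.

spin(right), straight(3)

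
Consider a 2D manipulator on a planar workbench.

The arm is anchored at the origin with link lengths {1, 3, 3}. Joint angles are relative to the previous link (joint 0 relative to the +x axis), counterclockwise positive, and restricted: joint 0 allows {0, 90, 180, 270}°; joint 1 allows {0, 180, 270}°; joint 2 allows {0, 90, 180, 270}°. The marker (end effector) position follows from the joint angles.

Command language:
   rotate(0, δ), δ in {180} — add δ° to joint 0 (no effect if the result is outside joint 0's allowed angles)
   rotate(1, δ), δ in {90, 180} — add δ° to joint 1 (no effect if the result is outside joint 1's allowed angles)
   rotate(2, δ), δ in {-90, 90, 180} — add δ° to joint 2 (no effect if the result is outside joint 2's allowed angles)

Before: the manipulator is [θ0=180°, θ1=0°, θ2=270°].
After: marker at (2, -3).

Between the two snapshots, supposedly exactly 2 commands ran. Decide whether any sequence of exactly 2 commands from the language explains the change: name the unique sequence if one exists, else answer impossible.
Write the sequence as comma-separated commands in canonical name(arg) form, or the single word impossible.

key: running rotate(1, 180) before rotate(1, 90) would end elsewhere — order is forced
from: [θ0=180°, θ1=0°, θ2=270°]
1. rotate(1, 90) → [θ0=180°, θ1=0°, θ2=270°]
2. rotate(1, 180) → [θ0=180°, θ1=180°, θ2=270°]
all 36 alternatives checked — unique.

rotate(1, 90), rotate(1, 180)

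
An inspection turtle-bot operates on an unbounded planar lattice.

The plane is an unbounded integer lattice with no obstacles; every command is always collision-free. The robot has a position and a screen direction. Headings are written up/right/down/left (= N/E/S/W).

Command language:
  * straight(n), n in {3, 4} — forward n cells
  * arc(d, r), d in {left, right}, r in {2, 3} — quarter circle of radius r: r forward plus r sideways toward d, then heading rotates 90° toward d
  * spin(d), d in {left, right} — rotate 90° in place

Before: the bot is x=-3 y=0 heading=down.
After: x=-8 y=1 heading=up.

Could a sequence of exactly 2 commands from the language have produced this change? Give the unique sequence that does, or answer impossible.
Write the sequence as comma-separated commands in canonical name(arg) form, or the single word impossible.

key: order matters: swapping arc(right, 2) and arc(right, 3) lands elsewhere
t0: x=-3 y=0 heading=down
step 1 (arc(right, 2)): x=-5 y=-2 heading=left
step 2 (arc(right, 3)): x=-8 y=1 heading=up
no rival 2-sequence matches.

arc(right, 2), arc(right, 3)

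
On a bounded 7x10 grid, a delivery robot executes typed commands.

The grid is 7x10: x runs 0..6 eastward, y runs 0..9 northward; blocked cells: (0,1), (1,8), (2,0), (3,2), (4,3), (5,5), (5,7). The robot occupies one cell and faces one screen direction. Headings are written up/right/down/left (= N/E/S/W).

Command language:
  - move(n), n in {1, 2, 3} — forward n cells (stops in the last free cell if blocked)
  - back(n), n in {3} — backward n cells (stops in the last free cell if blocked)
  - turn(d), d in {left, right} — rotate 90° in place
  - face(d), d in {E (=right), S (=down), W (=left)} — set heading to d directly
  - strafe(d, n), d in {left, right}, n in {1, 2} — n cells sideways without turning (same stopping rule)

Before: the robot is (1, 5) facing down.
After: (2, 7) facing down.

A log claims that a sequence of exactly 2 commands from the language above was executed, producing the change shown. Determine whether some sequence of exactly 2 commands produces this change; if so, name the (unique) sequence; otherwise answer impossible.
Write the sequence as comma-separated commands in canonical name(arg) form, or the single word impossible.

back(3), strafe(left, 1)

key: order matters: swapping back(3) and strafe(left, 1) lands elsewhere
initial: (1, 5) facing down
[1] after back(3): (1, 7) facing down
[2] after strafe(left, 1): (2, 7) facing down
all 169 alternatives checked — unique.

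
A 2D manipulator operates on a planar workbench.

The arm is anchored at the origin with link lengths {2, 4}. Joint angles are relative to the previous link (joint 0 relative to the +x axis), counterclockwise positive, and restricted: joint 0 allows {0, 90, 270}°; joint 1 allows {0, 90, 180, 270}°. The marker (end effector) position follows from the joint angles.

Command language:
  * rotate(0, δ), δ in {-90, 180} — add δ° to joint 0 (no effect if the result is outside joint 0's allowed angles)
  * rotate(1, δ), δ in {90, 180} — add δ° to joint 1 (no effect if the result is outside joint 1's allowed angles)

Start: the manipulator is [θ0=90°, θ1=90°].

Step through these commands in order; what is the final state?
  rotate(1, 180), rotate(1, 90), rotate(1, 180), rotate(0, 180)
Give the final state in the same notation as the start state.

initial: [θ0=90°, θ1=90°]
[1] after rotate(1, 180): [θ0=90°, θ1=270°]
[2] after rotate(1, 90): [θ0=90°, θ1=0°]
[3] after rotate(1, 180): [θ0=90°, θ1=180°]
[4] after rotate(0, 180): [θ0=270°, θ1=180°]

[θ0=270°, θ1=180°]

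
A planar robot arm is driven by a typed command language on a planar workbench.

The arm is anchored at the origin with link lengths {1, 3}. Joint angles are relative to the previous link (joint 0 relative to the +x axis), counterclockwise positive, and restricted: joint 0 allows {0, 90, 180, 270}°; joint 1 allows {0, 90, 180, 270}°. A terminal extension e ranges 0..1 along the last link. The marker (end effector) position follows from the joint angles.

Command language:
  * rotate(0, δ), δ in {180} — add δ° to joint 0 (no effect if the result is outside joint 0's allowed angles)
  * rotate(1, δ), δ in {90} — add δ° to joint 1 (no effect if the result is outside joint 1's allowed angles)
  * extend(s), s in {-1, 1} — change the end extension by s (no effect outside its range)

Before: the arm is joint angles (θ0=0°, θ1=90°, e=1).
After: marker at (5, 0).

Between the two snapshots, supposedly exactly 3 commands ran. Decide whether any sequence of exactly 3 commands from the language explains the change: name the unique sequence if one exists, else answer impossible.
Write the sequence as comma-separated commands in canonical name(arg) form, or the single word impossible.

initial: joint angles (θ0=0°, θ1=90°, e=1)
1. rotate(1, 90) → joint angles (θ0=0°, θ1=180°, e=1)
2. rotate(1, 90) → joint angles (θ0=0°, θ1=270°, e=1)
3. rotate(1, 90) → joint angles (θ0=0°, θ1=0°, e=1)
no rival 3-sequence matches.

rotate(1, 90), rotate(1, 90), rotate(1, 90)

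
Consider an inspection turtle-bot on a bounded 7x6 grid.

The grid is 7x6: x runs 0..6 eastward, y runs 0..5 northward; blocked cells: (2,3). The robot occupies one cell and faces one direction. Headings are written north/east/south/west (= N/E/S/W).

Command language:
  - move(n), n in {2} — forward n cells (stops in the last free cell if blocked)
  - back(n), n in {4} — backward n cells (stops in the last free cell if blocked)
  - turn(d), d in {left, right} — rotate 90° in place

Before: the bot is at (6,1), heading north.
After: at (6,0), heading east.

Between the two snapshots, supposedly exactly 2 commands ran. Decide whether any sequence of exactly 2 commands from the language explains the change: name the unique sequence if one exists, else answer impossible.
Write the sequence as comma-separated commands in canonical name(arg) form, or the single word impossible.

key: position moved to (6,0) AND the heading swung to E — translation plus rotation needed
t0: at (6,1), heading north
1. back(4) → at (6,0), heading north
2. turn(right) → at (6,0), heading east
uniquely the one of 16 2-step routes that fits.

back(4), turn(right)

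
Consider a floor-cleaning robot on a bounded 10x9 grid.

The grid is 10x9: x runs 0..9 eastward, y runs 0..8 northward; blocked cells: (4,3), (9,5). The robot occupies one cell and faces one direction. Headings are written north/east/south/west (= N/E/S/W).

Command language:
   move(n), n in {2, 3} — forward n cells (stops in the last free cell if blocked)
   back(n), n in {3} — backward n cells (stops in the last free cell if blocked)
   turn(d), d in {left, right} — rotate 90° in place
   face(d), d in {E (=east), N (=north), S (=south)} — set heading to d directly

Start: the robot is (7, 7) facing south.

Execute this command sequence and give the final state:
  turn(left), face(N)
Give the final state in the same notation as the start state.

initial: (7, 7) facing south
[1] after turn(left): (7, 7) facing east
[2] after face(N): (7, 7) facing north

(7, 7) facing north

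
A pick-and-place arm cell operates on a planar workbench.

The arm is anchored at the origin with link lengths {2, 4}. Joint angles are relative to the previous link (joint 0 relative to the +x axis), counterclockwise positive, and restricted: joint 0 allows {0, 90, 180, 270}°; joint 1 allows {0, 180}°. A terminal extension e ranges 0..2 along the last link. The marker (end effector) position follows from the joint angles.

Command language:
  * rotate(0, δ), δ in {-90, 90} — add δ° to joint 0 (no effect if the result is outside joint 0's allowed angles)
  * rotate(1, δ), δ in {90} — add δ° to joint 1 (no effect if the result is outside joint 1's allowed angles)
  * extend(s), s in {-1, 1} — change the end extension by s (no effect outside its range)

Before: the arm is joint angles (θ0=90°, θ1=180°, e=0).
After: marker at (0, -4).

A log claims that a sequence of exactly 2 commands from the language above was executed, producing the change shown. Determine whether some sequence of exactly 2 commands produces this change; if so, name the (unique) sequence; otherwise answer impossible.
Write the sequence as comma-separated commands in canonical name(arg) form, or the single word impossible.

extend(1), extend(1)

from: joint angles (θ0=90°, θ1=180°, e=0)
1. extend(1) → joint angles (θ0=90°, θ1=180°, e=1)
2. extend(1) → joint angles (θ0=90°, θ1=180°, e=2)
uniquely the one of 25 2-step routes that fits.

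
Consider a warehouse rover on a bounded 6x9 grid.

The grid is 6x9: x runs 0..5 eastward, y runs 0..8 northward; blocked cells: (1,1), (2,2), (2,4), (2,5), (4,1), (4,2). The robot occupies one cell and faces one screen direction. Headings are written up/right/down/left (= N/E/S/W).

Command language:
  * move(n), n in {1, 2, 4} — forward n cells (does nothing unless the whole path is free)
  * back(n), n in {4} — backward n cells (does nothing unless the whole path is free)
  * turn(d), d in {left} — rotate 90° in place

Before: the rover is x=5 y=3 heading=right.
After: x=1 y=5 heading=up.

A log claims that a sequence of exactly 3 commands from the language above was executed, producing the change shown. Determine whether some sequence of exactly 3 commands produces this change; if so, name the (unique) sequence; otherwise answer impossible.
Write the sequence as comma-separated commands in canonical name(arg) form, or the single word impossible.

key: position moved to (1,5) AND the heading swung to N — translation plus rotation needed
initial: x=5 y=3 heading=right
1. back(4) → x=1 y=3 heading=right
2. turn(left) → x=1 y=3 heading=up
3. move(2) → x=1 y=5 heading=up
no other 3-command option fits: unique.

back(4), turn(left), move(2)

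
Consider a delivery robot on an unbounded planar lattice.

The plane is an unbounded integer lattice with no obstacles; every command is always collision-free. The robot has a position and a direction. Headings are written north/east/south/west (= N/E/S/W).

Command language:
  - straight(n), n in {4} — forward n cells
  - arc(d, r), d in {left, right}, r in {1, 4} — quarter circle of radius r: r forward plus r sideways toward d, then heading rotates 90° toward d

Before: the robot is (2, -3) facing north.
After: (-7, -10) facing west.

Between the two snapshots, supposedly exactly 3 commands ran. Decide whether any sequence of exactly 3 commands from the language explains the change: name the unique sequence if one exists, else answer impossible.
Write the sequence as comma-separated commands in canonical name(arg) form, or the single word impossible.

key: running arc(right, 4) before arc(left, 1) would end elsewhere — order is forced
t0: (2, -3) facing north
[1] after arc(left, 1): (1, -2) facing west
[2] after arc(left, 4): (-3, -6) facing south
[3] after arc(right, 4): (-7, -10) facing west
all 125 alternatives checked — unique.

arc(left, 1), arc(left, 4), arc(right, 4)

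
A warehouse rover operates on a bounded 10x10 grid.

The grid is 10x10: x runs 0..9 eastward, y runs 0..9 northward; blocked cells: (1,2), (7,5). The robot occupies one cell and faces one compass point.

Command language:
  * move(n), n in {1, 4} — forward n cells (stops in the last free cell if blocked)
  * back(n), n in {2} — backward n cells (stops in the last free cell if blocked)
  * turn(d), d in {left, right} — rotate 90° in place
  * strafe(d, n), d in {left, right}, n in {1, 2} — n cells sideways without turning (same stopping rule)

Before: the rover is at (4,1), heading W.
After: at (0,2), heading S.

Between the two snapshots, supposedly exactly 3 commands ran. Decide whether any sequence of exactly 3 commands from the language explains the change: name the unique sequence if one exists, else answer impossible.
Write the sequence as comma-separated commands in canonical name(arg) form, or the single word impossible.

key: running turn(left) before move(4) would end elsewhere — order is forced
t0: at (4,1), heading W
[1] after move(4): at (0,1), heading W
[2] after strafe(right, 1): at (0,2), heading W
[3] after turn(left): at (0,2), heading S
all 729 alternatives checked — unique.

move(4), strafe(right, 1), turn(left)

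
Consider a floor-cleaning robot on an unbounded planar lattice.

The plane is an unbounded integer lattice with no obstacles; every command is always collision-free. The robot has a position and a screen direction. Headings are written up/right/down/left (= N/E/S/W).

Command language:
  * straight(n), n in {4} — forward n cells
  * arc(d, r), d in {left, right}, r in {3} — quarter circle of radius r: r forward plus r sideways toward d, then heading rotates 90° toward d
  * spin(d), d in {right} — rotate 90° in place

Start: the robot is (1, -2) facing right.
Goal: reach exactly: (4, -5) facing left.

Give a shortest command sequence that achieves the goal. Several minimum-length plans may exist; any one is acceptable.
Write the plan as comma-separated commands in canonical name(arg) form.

from: (1, -2) facing right
1. arc(right, 3) → (4, -5) facing down
2. spin(right) → (4, -5) facing left
minimal: 2 command(s), checked below 2.

arc(right, 3), spin(right)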